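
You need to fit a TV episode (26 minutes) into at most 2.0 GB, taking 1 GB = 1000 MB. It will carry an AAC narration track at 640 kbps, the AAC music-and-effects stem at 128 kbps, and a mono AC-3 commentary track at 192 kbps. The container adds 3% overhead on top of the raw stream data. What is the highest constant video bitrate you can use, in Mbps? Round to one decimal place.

9.0 Mbps

Budget: 2.0 GB = 16000.0 Mb.
Stream payload after overhead: 16000.0 / 1.03 = 15534.0 Mb.
26 min = 1560 s
Total bitrate budget: 15534.0 Mb / 1560 s = 9.958 Mbps.
Audio total: 640 + 128 + 192 = 960 kbps = 0.960 Mbps.
Video: 9.958 − 0.960 = 8.998 Mbps.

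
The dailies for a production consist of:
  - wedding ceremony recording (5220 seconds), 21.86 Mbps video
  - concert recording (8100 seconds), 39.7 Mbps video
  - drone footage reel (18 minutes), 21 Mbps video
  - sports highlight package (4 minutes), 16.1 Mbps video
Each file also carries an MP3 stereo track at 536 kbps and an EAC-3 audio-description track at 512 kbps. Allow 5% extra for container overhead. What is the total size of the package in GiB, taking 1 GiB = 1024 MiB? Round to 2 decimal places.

Audio total: 536 + 512 = 1048 kbps = 1.048 Mbps.
wedding ceremony recording: 22.908 Mbps × 5220 s × 1.05 = 125558.7 Mb
concert recording: 40.748 Mbps × 8100 s × 1.05 = 346561.7 Mb
drone footage reel: 22.048 Mbps × 1080 s × 1.05 = 25002.4 Mb
sports highlight package: 17.148 Mbps × 240 s × 1.05 = 4321.3 Mb
Total: 501444.2 Mb = 62680.5 MB.
= 58.38 GiB.

58.38 GiB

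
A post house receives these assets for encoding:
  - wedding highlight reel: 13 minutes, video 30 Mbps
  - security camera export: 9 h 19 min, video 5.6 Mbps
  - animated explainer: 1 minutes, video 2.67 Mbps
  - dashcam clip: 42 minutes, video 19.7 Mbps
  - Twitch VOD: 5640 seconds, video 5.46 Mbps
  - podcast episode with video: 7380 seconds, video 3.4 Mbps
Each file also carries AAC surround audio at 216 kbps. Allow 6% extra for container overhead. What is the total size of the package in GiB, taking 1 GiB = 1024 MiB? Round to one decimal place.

40.4 GiB

Audio: 216 kbps = 0.216 Mbps.
wedding highlight reel: 30.216 Mbps × 780 s × 1.06 = 24982.6 Mb
security camera export: 5.816 Mbps × 33540 s × 1.06 = 206772.8 Mb
animated explainer: 2.886 Mbps × 60 s × 1.06 = 183.5 Mb
dashcam clip: 19.916 Mbps × 2520 s × 1.06 = 53199.6 Mb
Twitch VOD: 5.676 Mbps × 5640 s × 1.06 = 33933.4 Mb
podcast episode with video: 3.616 Mbps × 7380 s × 1.06 = 28287.2 Mb
Total: 347359.2 Mb = 43419.9 MB.
= 40.44 GiB.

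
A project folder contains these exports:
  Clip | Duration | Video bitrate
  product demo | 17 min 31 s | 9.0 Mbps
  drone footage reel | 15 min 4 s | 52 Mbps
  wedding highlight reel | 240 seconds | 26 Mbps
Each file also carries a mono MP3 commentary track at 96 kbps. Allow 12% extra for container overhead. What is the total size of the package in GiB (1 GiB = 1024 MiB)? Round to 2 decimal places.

Audio: 96 kbps = 0.096 Mbps.
product demo: 9.096 Mbps × 1051 s × 1.12 = 10707.1 Mb
drone footage reel: 52.096 Mbps × 904 s × 1.12 = 52746.2 Mb
wedding highlight reel: 26.096 Mbps × 240 s × 1.12 = 7014.6 Mb
Total: 70467.8 Mb = 8808.5 MB.
= 8.204 GiB.

8.20 GiB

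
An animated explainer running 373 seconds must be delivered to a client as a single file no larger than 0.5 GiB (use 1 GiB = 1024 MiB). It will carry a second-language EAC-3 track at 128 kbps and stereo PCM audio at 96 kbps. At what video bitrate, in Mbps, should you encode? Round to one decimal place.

11.3 Mbps

Budget: 0.5 GiB = 4295.0 Mb.
Total bitrate budget: 4295.0 Mb / 373 s = 11.515 Mbps.
Audio total: 128 + 96 = 224 kbps = 0.224 Mbps.
Video: 11.515 − 0.224 = 11.291 Mbps.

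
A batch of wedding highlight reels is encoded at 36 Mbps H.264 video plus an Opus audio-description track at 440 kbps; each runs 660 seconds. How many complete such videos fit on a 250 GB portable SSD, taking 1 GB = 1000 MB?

83

Audio: 440 kbps = 0.440 Mbps.
Total bitrate: 36.440 Mbps.
Per item: 36.440 Mbps × 660 s = 24,050 Mb = 3,006 MB.
Capacity: 250 GB = 2,000,000 Mb; 83.16 items → 83 complete.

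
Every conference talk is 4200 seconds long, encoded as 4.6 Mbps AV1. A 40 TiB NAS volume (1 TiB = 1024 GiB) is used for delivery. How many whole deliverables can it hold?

18211

Per item: 4.600 Mbps × 4200 s = 19,320 Mb = 2,415 MB.
Capacity: 40 TiB = 351,843,721 Mb; 18211.37 items → 18211 complete.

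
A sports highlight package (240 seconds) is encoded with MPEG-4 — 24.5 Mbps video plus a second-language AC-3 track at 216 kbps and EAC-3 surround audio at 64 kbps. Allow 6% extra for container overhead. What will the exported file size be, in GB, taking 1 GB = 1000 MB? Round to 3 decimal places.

Audio total: 216 + 64 = 280 kbps = 0.280 Mbps.
Total bitrate: 24.5 + 0.280 = 24.780 Mbps.
Stream data: 24.780 Mbps × 240 s = 5947.2 Mb.
With 6% container overhead: ×1.06.
6,304 Mb ÷ 8 = 788.0 MB → 0.788 GB.

0.788 GB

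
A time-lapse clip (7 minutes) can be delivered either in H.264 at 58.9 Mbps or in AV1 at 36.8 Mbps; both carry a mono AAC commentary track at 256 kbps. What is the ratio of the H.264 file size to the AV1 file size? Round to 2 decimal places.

1.60

7 min = 420 s
Audio: 256 kbps = 0.256 Mbps.
H.264: 59.156 Mbps × 420 s = 24845.5 Mb = 2.892 GiB.
AV1: 37.056 Mbps × 420 s = 15563.5 Mb = 1.812 GiB.
Ratio: 2.892 / 1.812 = 1.596.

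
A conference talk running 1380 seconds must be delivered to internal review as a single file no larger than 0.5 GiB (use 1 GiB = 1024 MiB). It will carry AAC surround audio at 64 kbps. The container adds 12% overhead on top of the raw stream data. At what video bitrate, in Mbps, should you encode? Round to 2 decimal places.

Budget: 0.5 GiB = 4295.0 Mb.
Stream payload after overhead: 4295.0 / 1.12 = 3834.8 Mb.
Total bitrate budget: 3834.8 Mb / 1380 s = 2.779 Mbps.
Audio: 64 kbps = 0.064 Mbps.
Video: 2.779 − 0.064 = 2.715 Mbps.

2.71 Mbps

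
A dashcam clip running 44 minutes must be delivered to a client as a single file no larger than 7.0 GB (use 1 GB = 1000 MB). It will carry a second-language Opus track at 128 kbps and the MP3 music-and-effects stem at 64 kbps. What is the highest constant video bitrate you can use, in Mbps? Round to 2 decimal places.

Budget: 7.0 GB = 56000.0 Mb.
44 min = 2640 s
Total bitrate budget: 56000.0 Mb / 2640 s = 21.212 Mbps.
Audio total: 128 + 64 = 192 kbps = 0.192 Mbps.
Video: 21.212 − 0.192 = 21.020 Mbps.

21.02 Mbps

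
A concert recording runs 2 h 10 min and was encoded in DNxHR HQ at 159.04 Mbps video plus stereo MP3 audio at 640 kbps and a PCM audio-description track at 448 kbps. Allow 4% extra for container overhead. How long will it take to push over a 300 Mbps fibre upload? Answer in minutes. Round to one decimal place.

2 h 10 min = 130 min = 7800 s
Audio total: 640 + 448 = 1088 kbps = 1.088 Mbps.
Total bitrate: 160.128 Mbps.
File: 160.128 Mbps × 7800 s = 1248998.4 Mb.
With 4% container overhead: ×1.04. → 1298958.3 Mb.
At 300 Mbps: 1298958.3 / 300 = 4329.9 s ≈ 72.2 minutes.

72.2 minutes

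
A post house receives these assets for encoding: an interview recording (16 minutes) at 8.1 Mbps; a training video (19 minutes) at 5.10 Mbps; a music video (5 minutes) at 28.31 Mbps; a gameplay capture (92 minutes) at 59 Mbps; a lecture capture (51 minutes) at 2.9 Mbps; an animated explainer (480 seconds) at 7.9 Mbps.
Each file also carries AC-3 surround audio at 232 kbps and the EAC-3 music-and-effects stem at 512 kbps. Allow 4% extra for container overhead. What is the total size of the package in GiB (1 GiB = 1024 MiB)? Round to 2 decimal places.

44.67 GiB

Audio total: 232 + 512 = 744 kbps = 0.744 Mbps.
interview recording: 8.844 Mbps × 960 s × 1.04 = 8829.8 Mb
training video: 5.844 Mbps × 1140 s × 1.04 = 6928.6 Mb
music video: 29.054 Mbps × 300 s × 1.04 = 9064.8 Mb
gameplay capture: 59.744 Mbps × 5520 s × 1.04 = 342978.4 Mb
lecture capture: 3.644 Mbps × 3060 s × 1.04 = 11596.7 Mb
animated explainer: 8.644 Mbps × 480 s × 1.04 = 4315.1 Mb
Total: 383713.4 Mb = 47964.2 MB.
= 44.67 GiB.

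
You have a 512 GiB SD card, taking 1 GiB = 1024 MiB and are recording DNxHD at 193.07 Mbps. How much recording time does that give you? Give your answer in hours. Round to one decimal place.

Capacity: 512 GiB = 4,398,047 Mb.
Recording time: 4,398,047 / 193.070 = 22,780 s ≈ 6.33 hours.

6.3 hours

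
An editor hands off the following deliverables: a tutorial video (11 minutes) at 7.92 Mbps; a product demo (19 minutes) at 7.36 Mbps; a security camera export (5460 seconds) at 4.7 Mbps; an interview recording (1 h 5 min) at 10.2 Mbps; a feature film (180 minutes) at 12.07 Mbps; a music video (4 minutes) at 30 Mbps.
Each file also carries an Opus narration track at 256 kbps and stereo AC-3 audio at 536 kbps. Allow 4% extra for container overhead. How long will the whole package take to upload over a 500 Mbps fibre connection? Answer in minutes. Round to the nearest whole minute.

8 minutes

Audio total: 256 + 536 = 792 kbps = 0.792 Mbps.
tutorial video: 8.712 Mbps × 660 s × 1.04 = 5979.9 Mb
product demo: 8.152 Mbps × 1140 s × 1.04 = 9665.0 Mb
security camera export: 5.492 Mbps × 5460 s × 1.04 = 31185.8 Mb
interview recording: 10.992 Mbps × 3900 s × 1.04 = 44583.6 Mb
feature film: 12.862 Mbps × 10800 s × 1.04 = 144466.0 Mb
music video: 30.792 Mbps × 240 s × 1.04 = 7685.7 Mb
Total: 243565.9 Mb = 30445.7 MB.
At 500 Mbps: 243565.9 / 500 = 487 s ≈ 8.12 minutes.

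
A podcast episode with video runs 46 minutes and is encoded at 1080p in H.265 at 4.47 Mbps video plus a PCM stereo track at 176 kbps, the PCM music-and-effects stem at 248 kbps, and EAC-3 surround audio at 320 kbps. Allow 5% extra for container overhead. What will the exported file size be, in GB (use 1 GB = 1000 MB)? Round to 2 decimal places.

46 min = 2760 s
Audio total: 176 + 248 + 320 = 744 kbps = 0.744 Mbps.
Total bitrate: 4.47 + 0.744 = 5.214 Mbps.
Stream data: 5.214 Mbps × 2760 s = 14390.6 Mb.
With 5% container overhead: ×1.05.
15,110 Mb ÷ 8 = 1,889 MB → 1.889 GB.

1.89 GB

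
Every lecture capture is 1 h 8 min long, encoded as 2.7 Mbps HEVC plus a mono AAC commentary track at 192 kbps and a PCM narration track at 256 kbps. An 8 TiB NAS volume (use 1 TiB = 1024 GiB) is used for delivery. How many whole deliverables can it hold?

1 h 8 min = 68 min = 4080 s
Audio total: 192 + 256 = 448 kbps = 0.448 Mbps.
Total bitrate: 3.148 Mbps.
Per item: 3.148 Mbps × 4080 s = 12,844 Mb = 1,605 MB.
Capacity: 8 TiB = 70,368,744 Mb; 5478.79 items → 5478 complete.

5478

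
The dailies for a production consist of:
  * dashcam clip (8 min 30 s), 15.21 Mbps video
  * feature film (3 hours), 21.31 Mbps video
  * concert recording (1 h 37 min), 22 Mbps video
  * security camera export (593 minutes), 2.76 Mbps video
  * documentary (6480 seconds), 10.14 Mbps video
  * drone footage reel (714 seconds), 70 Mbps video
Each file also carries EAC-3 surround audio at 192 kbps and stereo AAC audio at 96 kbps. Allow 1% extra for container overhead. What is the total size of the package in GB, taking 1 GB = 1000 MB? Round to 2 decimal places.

Audio total: 192 + 96 = 288 kbps = 0.288 Mbps.
dashcam clip: 15.498 Mbps × 510 s × 1.01 = 7983.0 Mb
feature film: 21.598 Mbps × 10800 s × 1.01 = 235591.0 Mb
concert recording: 22.288 Mbps × 5820 s × 1.01 = 131013.3 Mb
security camera export: 3.048 Mbps × 35580 s × 1.01 = 109532.3 Mb
documentary: 10.428 Mbps × 6480 s × 1.01 = 68249.2 Mb
drone footage reel: 70.288 Mbps × 714 s × 1.01 = 50687.5 Mb
Total: 603056.3 Mb = 75382.0 MB.
= 75.38 GB.

75.38 GB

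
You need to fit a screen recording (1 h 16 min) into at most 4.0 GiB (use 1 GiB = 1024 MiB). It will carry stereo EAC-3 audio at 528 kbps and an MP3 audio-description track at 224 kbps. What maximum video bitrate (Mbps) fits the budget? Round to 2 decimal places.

6.78 Mbps

Budget: 4.0 GiB = 34359.7 Mb.
1 h 16 min = 76 min = 4560 s
Total bitrate budget: 34359.7 Mb / 4560 s = 7.535 Mbps.
Audio total: 528 + 224 = 752 kbps = 0.752 Mbps.
Video: 7.535 − 0.752 = 6.783 Mbps.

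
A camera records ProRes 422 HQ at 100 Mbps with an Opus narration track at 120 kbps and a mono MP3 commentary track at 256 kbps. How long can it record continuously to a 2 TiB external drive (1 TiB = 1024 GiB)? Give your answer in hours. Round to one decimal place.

48.7 hours

Audio total: 120 + 256 = 376 kbps = 0.376 Mbps.
Total bitrate: 100 + 0.376 = 100.376 Mbps.
Capacity: 2 TiB = 17,592,186 Mb.
Recording time: 17,592,186 / 100.376 = 175,263 s ≈ 48.7 hours.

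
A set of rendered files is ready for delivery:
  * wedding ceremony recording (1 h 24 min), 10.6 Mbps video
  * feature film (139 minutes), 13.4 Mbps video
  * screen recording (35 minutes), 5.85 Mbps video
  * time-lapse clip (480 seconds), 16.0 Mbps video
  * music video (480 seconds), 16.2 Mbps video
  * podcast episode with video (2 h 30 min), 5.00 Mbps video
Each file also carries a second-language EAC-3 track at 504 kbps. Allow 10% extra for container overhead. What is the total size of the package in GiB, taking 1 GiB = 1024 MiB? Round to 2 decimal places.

32.11 GiB

Audio: 504 kbps = 0.504 Mbps.
wedding ceremony recording: 11.104 Mbps × 5040 s × 1.10 = 61560.6 Mb
feature film: 13.904 Mbps × 8340 s × 1.10 = 127555.3 Mb
screen recording: 6.354 Mbps × 2100 s × 1.10 = 14677.7 Mb
time-lapse clip: 16.504 Mbps × 480 s × 1.10 = 8714.1 Mb
music video: 16.704 Mbps × 480 s × 1.10 = 8819.7 Mb
podcast episode with video: 5.504 Mbps × 9000 s × 1.10 = 54489.6 Mb
Total: 275817.0 Mb = 34477.1 MB.
= 32.11 GiB.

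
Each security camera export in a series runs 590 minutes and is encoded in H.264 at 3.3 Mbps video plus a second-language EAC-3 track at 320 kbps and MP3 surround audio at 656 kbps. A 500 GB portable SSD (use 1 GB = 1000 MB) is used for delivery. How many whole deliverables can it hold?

590 min = 35400 s
Audio total: 320 + 656 = 976 kbps = 0.976 Mbps.
Total bitrate: 4.276 Mbps.
Per item: 4.276 Mbps × 35400 s = 151,370 Mb = 18,921 MB.
Capacity: 500 GB = 4,000,000 Mb; 26.43 items → 26 complete.

26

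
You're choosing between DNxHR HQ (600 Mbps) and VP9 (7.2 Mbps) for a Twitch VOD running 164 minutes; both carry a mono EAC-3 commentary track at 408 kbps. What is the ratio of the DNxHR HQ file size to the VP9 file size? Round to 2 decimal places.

78.92

164 min = 9840 s
Audio: 408 kbps = 0.408 Mbps.
DNxHR HQ: 600.408 Mbps × 9840 s = 5908014.7 Mb = 738.502 GB.
VP9: 7.608 Mbps × 9840 s = 74862.7 Mb = 9.358 GB.
Ratio: 738.502 / 9.358 = 78.918.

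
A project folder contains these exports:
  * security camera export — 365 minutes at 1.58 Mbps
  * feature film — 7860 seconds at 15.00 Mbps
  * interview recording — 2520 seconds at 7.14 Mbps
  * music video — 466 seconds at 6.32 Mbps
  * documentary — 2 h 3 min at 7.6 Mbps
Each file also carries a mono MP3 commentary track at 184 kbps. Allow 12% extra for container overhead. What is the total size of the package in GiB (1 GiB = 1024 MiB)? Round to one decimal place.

Audio: 184 kbps = 0.184 Mbps.
security camera export: 1.764 Mbps × 21900 s × 1.12 = 43267.4 Mb
feature film: 15.184 Mbps × 7860 s × 1.12 = 133667.8 Mb
interview recording: 7.324 Mbps × 2520 s × 1.12 = 20671.3 Mb
music video: 6.504 Mbps × 466 s × 1.12 = 3394.6 Mb
documentary: 7.784 Mbps × 7380 s × 1.12 = 64339.4 Mb
Total: 265340.4 Mb = 33167.6 MB.
= 30.89 GiB.

30.9 GiB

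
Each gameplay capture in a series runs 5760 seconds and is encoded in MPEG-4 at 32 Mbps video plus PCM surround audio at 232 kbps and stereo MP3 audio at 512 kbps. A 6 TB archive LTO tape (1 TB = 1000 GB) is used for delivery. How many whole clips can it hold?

254

Audio total: 232 + 512 = 744 kbps = 0.744 Mbps.
Total bitrate: 32.744 Mbps.
Per item: 32.744 Mbps × 5760 s = 188,605 Mb = 23,576 MB.
Capacity: 6 TB = 48,000,000 Mb; 254.50 items → 254 complete.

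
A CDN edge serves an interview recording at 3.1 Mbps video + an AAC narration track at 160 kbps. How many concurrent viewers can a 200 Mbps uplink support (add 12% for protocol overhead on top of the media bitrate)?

Audio: 160 kbps = 0.160 Mbps.
Per-viewer media rate: 3.260 Mbps.
On the wire with 12% overhead: 3.651 Mbps.
200 Mbps = 200.0 Mbps; 200.0 / 3.651 = 54.78 → 54 viewers.

54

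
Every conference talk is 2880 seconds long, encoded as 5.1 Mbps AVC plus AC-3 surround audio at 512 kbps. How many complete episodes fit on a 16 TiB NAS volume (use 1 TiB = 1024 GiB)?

Audio: 512 kbps = 0.512 Mbps.
Total bitrate: 5.612 Mbps.
Per item: 5.612 Mbps × 2880 s = 16,163 Mb = 2,020 MB.
Capacity: 16 TiB = 140,737,488 Mb; 8707.62 items → 8707 complete.

8707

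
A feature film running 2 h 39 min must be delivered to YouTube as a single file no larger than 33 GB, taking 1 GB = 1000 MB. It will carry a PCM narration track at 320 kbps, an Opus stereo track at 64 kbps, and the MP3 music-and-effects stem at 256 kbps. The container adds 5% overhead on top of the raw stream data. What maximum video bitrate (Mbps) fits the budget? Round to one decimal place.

25.7 Mbps

Budget: 33 GB = 264000.0 Mb.
Stream payload after overhead: 264000.0 / 1.05 = 251428.6 Mb.
2 h 39 min = 159 min = 9540 s
Total bitrate budget: 251428.6 Mb / 9540 s = 26.355 Mbps.
Audio total: 320 + 64 + 256 = 640 kbps = 0.640 Mbps.
Video: 26.355 − 0.640 = 25.715 Mbps.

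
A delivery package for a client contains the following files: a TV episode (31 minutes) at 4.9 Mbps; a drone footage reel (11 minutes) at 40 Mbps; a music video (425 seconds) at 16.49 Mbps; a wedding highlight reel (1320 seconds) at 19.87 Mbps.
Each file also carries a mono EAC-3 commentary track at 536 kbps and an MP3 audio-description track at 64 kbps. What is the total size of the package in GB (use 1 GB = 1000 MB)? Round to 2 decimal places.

8.91 GB

Audio total: 536 + 64 = 600 kbps = 0.600 Mbps.
TV episode: 5.500 Mbps × 1860 s = 10230.0 Mb
drone footage reel: 40.600 Mbps × 660 s = 26796.0 Mb
music video: 17.090 Mbps × 425 s = 7263.2 Mb
wedding highlight reel: 20.470 Mbps × 1320 s = 27020.4 Mb
Total: 71309.6 Mb = 8913.7 MB.
= 8.914 GB.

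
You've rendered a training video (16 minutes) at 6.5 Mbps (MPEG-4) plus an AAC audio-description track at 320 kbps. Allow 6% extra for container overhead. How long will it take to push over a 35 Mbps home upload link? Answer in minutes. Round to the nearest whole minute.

16 min = 960 s
Audio: 320 kbps = 0.320 Mbps.
Total bitrate: 6.820 Mbps.
File: 6.820 Mbps × 960 s = 6547.2 Mb.
With 6% container overhead: ×1.06. → 6940.0 Mb.
At 35 Mbps: 6940.0 / 35 = 198.3 s ≈ 3.3 minutes.

3 minutes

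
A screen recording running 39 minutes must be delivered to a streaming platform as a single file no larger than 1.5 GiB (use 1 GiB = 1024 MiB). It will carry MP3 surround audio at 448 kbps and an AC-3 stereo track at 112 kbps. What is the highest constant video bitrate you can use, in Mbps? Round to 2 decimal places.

4.95 Mbps

Budget: 1.5 GiB = 12884.9 Mb.
39 min = 2340 s
Total bitrate budget: 12884.9 Mb / 2340 s = 5.506 Mbps.
Audio total: 448 + 112 = 560 kbps = 0.560 Mbps.
Video: 5.506 − 0.560 = 4.946 Mbps.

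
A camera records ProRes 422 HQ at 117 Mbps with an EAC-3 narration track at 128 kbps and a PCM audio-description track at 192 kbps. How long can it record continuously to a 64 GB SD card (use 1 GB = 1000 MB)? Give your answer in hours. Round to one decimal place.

Audio total: 128 + 192 = 320 kbps = 0.320 Mbps.
Total bitrate: 117 + 0.320 = 117.320 Mbps.
Capacity: 64 GB = 512,000 Mb.
Recording time: 512,000 / 117.320 = 4,364 s ≈ 1.21 hours.

1.2 hours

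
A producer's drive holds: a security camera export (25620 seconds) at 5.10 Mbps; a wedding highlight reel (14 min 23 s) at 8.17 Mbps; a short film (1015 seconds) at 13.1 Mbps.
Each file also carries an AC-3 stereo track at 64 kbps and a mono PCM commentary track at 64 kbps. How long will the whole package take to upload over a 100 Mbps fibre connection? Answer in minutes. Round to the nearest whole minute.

26 minutes

Audio total: 64 + 64 = 128 kbps = 0.128 Mbps.
security camera export: 5.228 Mbps × 25620 s = 133941.4 Mb
wedding highlight reel: 8.298 Mbps × 863 s = 7161.2 Mb
short film: 13.228 Mbps × 1015 s = 13426.4 Mb
Total: 154529.0 Mb = 19316.1 MB.
At 100 Mbps: 154529.0 / 100 = 1545 s ≈ 25.8 minutes.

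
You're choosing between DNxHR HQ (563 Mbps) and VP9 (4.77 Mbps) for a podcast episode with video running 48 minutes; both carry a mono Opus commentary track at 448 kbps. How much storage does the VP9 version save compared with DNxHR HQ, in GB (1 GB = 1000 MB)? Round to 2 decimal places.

48 min = 2880 s
Audio: 448 kbps = 0.448 Mbps.
DNxHR HQ: 563.448 Mbps × 2880 s = 1622730.2 Mb = 202.841 GB.
VP9: 5.218 Mbps × 2880 s = 15027.8 Mb = 1.878 GB.
Saving: 202.841 − 1.878 = 200.963 GB.

200.96 GB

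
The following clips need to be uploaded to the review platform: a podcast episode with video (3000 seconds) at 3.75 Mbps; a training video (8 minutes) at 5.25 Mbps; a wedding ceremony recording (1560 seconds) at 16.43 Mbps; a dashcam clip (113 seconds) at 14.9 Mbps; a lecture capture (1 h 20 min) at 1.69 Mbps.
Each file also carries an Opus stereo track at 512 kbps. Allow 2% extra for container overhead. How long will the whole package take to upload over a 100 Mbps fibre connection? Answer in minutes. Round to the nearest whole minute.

9 minutes

Audio: 512 kbps = 0.512 Mbps.
podcast episode with video: 4.262 Mbps × 3000 s × 1.02 = 13041.7 Mb
training video: 5.762 Mbps × 480 s × 1.02 = 2821.1 Mb
wedding ceremony recording: 16.942 Mbps × 1560 s × 1.02 = 26958.1 Mb
dashcam clip: 15.412 Mbps × 113 s × 1.02 = 1776.4 Mb
lecture capture: 2.202 Mbps × 4800 s × 1.02 = 10781.0 Mb
Total: 55378.3 Mb = 6922.3 MB.
At 100 Mbps: 55378.3 / 100 = 554 s ≈ 9.23 minutes.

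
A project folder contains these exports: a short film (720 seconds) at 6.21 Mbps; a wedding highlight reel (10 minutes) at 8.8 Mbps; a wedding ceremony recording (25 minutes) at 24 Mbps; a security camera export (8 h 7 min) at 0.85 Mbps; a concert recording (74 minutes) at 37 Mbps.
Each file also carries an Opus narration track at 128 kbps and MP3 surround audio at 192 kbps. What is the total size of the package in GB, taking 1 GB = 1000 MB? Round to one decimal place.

Audio total: 128 + 192 = 320 kbps = 0.320 Mbps.
short film: 6.530 Mbps × 720 s = 4701.6 Mb
wedding highlight reel: 9.120 Mbps × 600 s = 5472.0 Mb
wedding ceremony recording: 24.320 Mbps × 1500 s = 36480.0 Mb
security camera export: 1.170 Mbps × 29220 s = 34187.4 Mb
concert recording: 37.320 Mbps × 4440 s = 165700.8 Mb
Total: 246541.8 Mb = 30817.7 MB.
= 30.82 GB.

30.8 GB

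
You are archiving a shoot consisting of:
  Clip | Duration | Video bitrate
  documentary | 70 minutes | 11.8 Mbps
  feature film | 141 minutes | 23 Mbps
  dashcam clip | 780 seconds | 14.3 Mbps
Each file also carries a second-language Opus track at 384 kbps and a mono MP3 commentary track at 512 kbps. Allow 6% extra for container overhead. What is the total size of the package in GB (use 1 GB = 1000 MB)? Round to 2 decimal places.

35.42 GB

Audio total: 384 + 512 = 896 kbps = 0.896 Mbps.
documentary: 12.696 Mbps × 4200 s × 1.06 = 56522.6 Mb
feature film: 23.896 Mbps × 8460 s × 1.06 = 214289.8 Mb
dashcam clip: 15.196 Mbps × 780 s × 1.06 = 12564.1 Mb
Total: 283376.4 Mb = 35422.1 MB.
= 35.42 GB.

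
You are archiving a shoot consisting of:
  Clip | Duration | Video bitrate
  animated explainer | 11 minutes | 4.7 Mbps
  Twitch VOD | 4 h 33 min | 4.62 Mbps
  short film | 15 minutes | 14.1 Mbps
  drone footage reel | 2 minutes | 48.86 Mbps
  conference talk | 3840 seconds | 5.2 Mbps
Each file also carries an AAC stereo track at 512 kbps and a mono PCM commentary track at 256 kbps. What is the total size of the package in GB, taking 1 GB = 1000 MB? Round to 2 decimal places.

16.76 GB

Audio total: 512 + 256 = 768 kbps = 0.768 Mbps.
animated explainer: 5.468 Mbps × 660 s = 3608.9 Mb
Twitch VOD: 5.388 Mbps × 16380 s = 88255.4 Mb
short film: 14.868 Mbps × 900 s = 13381.2 Mb
drone footage reel: 49.628 Mbps × 120 s = 5955.4 Mb
conference talk: 5.968 Mbps × 3840 s = 22917.1 Mb
Total: 134118.0 Mb = 16764.8 MB.
= 16.76 GB.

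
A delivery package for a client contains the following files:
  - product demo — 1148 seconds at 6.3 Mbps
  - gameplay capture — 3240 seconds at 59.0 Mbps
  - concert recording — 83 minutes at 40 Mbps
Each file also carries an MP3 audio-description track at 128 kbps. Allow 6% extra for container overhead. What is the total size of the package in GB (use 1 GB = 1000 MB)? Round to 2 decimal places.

Audio: 128 kbps = 0.128 Mbps.
product demo: 6.428 Mbps × 1148 s × 1.06 = 7822.1 Mb
gameplay capture: 59.128 Mbps × 3240 s × 1.06 = 203069.2 Mb
concert recording: 40.128 Mbps × 4980 s × 1.06 = 211827.7 Mb
Total: 422719.0 Mb = 52839.9 MB.
= 52.84 GB.

52.84 GB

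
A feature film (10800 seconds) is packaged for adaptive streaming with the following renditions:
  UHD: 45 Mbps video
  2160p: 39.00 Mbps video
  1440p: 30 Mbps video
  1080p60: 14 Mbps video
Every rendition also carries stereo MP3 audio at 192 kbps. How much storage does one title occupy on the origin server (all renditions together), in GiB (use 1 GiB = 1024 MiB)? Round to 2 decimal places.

161.90 GiB

Audio: 192 kbps = 0.192 Mbps.
Sum of rendition bitrates: (45+0.192) + (39.00+0.192) + (30+0.192) + (14+0.192) = 128.768 Mbps.
× 10800 s = 1,390,694 Mb = 173,837 MB = 161.9 GiB.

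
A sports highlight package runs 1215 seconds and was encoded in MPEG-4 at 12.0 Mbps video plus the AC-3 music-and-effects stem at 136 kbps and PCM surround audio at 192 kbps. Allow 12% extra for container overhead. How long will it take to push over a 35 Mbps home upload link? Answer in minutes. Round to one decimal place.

Audio total: 136 + 192 = 328 kbps = 0.328 Mbps.
Total bitrate: 12.328 Mbps.
File: 12.328 Mbps × 1215 s = 14978.5 Mb.
With 12% container overhead: ×1.12. → 16775.9 Mb.
At 35 Mbps: 16775.9 / 35 = 479.3 s ≈ 7.99 minutes.

8.0 minutes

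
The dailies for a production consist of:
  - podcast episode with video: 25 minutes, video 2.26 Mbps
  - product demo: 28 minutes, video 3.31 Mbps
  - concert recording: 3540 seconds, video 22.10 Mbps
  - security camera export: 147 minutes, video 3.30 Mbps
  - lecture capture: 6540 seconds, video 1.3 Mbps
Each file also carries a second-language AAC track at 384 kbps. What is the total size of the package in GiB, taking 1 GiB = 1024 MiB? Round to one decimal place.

15.5 GiB

Audio: 384 kbps = 0.384 Mbps.
podcast episode with video: 2.644 Mbps × 1500 s = 3966.0 Mb
product demo: 3.694 Mbps × 1680 s = 6205.9 Mb
concert recording: 22.484 Mbps × 3540 s = 79593.4 Mb
security camera export: 3.684 Mbps × 8820 s = 32492.9 Mb
lecture capture: 1.684 Mbps × 6540 s = 11013.4 Mb
Total: 133271.5 Mb = 16658.9 MB.
= 15.51 GiB.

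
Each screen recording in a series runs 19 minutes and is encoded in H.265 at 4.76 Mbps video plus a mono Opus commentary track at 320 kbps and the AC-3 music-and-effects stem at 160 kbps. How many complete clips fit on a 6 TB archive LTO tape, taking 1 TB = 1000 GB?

19 min = 1140 s
Audio total: 320 + 160 = 480 kbps = 0.480 Mbps.
Total bitrate: 5.240 Mbps.
Per item: 5.240 Mbps × 1140 s = 5,974 Mb = 746.7 MB.
Capacity: 6 TB = 48,000,000 Mb; 8035.36 items → 8035 complete.

8035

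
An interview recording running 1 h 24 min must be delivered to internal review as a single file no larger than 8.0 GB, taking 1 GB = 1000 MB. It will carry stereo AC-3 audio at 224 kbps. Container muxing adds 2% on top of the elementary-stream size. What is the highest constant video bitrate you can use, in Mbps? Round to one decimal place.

Budget: 8.0 GB = 64000.0 Mb.
Stream payload after overhead: 64000.0 / 1.02 = 62745.1 Mb.
1 h 24 min = 84 min = 5040 s
Total bitrate budget: 62745.1 Mb / 5040 s = 12.449 Mbps.
Audio: 224 kbps = 0.224 Mbps.
Video: 12.449 − 0.224 = 12.225 Mbps.

12.2 Mbps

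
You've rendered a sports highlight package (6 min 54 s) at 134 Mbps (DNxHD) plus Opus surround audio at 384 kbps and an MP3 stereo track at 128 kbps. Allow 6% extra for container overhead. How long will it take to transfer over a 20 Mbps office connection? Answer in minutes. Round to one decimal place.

6 min 54 s = 414 s
Audio total: 384 + 128 = 512 kbps = 0.512 Mbps.
Total bitrate: 134.512 Mbps.
File: 134.512 Mbps × 414 s = 55688.0 Mb.
With 6% container overhead: ×1.06. → 59029.2 Mb.
At 20 Mbps: 59029.2 / 20 = 2951.5 s ≈ 49.2 minutes.

49.2 minutes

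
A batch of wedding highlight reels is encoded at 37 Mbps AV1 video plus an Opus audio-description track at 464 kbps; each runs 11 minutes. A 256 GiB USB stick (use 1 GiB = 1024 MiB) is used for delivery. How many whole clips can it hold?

88

11 min = 660 s
Audio: 464 kbps = 0.464 Mbps.
Total bitrate: 37.464 Mbps.
Per item: 37.464 Mbps × 660 s = 24,726 Mb = 3,091 MB.
Capacity: 256 GiB = 2,199,023 Mb; 88.93 items → 88 complete.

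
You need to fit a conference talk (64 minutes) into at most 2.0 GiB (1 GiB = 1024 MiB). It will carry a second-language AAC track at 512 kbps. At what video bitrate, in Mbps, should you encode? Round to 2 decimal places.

Budget: 2.0 GiB = 17179.9 Mb.
64 min = 3840 s
Total bitrate budget: 17179.9 Mb / 3840 s = 4.474 Mbps.
Audio: 512 kbps = 0.512 Mbps.
Video: 4.474 − 0.512 = 3.962 Mbps.

3.96 Mbps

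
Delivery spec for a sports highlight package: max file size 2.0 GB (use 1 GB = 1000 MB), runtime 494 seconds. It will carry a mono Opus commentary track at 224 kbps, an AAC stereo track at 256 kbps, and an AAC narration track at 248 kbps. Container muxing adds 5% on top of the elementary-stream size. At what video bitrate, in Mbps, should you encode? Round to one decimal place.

Budget: 2.0 GB = 16000.0 Mb.
Stream payload after overhead: 16000.0 / 1.05 = 15238.1 Mb.
Total bitrate budget: 15238.1 Mb / 494 s = 30.846 Mbps.
Audio total: 224 + 256 + 248 = 728 kbps = 0.728 Mbps.
Video: 30.846 − 0.728 = 30.118 Mbps.

30.1 Mbps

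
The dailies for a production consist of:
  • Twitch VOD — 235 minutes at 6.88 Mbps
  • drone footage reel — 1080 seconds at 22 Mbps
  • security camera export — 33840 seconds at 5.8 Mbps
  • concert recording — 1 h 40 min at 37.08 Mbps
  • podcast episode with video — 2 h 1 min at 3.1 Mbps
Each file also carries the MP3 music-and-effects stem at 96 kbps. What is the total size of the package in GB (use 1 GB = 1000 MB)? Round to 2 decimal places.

Audio: 96 kbps = 0.096 Mbps.
Twitch VOD: 6.976 Mbps × 14100 s = 98361.6 Mb
drone footage reel: 22.096 Mbps × 1080 s = 23863.7 Mb
security camera export: 5.896 Mbps × 33840 s = 199520.6 Mb
concert recording: 37.176 Mbps × 6000 s = 223056.0 Mb
podcast episode with video: 3.196 Mbps × 7260 s = 23203.0 Mb
Total: 568004.9 Mb = 71000.6 MB.
= 71.00 GB.

71.00 GB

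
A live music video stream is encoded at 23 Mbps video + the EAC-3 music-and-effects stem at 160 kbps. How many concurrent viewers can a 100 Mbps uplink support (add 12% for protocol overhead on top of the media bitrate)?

Audio: 160 kbps = 0.160 Mbps.
Per-viewer media rate: 23.160 Mbps.
On the wire with 12% overhead: 25.939 Mbps.
100 Mbps = 100.0 Mbps; 100.0 / 25.939 = 3.86 → 3 viewers.

3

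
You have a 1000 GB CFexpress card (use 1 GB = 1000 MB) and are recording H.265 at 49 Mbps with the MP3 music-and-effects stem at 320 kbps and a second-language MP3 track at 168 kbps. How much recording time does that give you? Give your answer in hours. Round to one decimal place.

44.9 hours

Audio total: 320 + 168 = 488 kbps = 0.488 Mbps.
Total bitrate: 49 + 0.488 = 49.488 Mbps.
Capacity: 1000 GB = 8,000,000 Mb.
Recording time: 8,000,000 / 49.488 = 161,655 s ≈ 44.9 hours.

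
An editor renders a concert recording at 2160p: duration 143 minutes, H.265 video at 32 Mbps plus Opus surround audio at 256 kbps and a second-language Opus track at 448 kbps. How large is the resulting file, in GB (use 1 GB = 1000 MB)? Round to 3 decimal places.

143 min = 8580 s
Audio total: 256 + 448 = 704 kbps = 0.704 Mbps.
Total bitrate: 32 + 0.704 = 32.704 Mbps.
Stream data: 32.704 Mbps × 8580 s = 280600.3 Mb.
280,600 Mb ÷ 8 = 35,075 MB → 35.08 GB.

35.075 GB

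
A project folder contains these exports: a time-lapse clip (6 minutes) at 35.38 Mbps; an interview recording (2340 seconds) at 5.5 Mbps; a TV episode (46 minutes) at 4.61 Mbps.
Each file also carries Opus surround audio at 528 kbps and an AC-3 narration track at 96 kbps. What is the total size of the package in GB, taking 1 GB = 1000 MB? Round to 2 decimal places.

Audio total: 528 + 96 = 624 kbps = 0.624 Mbps.
time-lapse clip: 36.004 Mbps × 360 s = 12961.4 Mb
interview recording: 6.124 Mbps × 2340 s = 14330.2 Mb
TV episode: 5.234 Mbps × 2760 s = 14445.8 Mb
Total: 41737.4 Mb = 5217.2 MB.
= 5.217 GB.

5.22 GB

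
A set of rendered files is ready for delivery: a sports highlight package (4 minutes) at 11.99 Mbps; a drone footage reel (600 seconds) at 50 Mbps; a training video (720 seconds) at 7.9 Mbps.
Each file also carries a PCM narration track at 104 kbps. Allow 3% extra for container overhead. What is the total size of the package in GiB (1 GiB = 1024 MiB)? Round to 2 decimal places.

4.64 GiB

Audio: 104 kbps = 0.104 Mbps.
sports highlight package: 12.094 Mbps × 240 s × 1.03 = 2989.6 Mb
drone footage reel: 50.104 Mbps × 600 s × 1.03 = 30964.3 Mb
training video: 8.004 Mbps × 720 s × 1.03 = 5935.8 Mb
Total: 39889.7 Mb = 4986.2 MB.
= 4.644 GiB.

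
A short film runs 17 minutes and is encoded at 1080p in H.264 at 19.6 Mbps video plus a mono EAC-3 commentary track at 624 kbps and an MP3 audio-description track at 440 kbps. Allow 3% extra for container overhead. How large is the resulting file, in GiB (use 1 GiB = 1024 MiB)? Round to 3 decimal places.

17 min = 1020 s
Audio total: 624 + 440 = 1064 kbps = 1.064 Mbps.
Total bitrate: 19.6 + 1.064 = 20.664 Mbps.
Stream data: 20.664 Mbps × 1020 s = 21077.3 Mb.
With 3% container overhead: ×1.03.
21,710 Mb = 2,713,699,800 bytes ÷ 1,073,741,824 = 2.527 GiB.

2.527 GiB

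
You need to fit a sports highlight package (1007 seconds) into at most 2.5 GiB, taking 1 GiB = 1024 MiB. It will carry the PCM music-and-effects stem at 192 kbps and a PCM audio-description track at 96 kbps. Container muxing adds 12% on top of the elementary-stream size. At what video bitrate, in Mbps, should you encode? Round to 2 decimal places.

18.75 Mbps

Budget: 2.5 GiB = 21474.8 Mb.
Stream payload after overhead: 21474.8 / 1.12 = 19174.0 Mb.
Total bitrate budget: 19174.0 Mb / 1007 s = 19.041 Mbps.
Audio total: 192 + 96 = 288 kbps = 0.288 Mbps.
Video: 19.041 − 0.288 = 18.753 Mbps.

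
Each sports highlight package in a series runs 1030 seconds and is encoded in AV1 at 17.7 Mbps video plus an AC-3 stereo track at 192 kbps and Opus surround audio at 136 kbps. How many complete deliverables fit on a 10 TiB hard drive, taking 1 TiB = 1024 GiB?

4737

Audio total: 192 + 136 = 328 kbps = 0.328 Mbps.
Total bitrate: 18.028 Mbps.
Per item: 18.028 Mbps × 1030 s = 18,569 Mb = 2,321 MB.
Capacity: 10 TiB = 87,960,930 Mb; 4737.02 items → 4737 complete.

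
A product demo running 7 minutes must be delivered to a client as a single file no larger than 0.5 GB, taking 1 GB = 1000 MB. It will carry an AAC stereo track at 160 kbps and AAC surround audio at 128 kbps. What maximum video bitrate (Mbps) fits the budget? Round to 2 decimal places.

Budget: 0.5 GB = 4000.0 Mb.
7 min = 420 s
Total bitrate budget: 4000.0 Mb / 420 s = 9.524 Mbps.
Audio total: 160 + 128 = 288 kbps = 0.288 Mbps.
Video: 9.524 − 0.288 = 9.236 Mbps.

9.24 Mbps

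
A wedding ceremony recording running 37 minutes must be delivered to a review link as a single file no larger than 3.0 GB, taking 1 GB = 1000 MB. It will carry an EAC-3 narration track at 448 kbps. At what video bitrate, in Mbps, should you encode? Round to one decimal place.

10.4 Mbps

Budget: 3.0 GB = 24000.0 Mb.
37 min = 2220 s
Total bitrate budget: 24000.0 Mb / 2220 s = 10.811 Mbps.
Audio: 448 kbps = 0.448 Mbps.
Video: 10.811 − 0.448 = 10.363 Mbps.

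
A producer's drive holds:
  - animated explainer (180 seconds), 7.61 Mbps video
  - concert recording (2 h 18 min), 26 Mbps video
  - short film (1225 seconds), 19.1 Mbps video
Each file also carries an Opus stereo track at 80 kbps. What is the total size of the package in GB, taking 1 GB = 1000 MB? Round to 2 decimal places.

Audio: 80 kbps = 0.080 Mbps.
animated explainer: 7.690 Mbps × 180 s = 1384.2 Mb
concert recording: 26.080 Mbps × 8280 s = 215942.4 Mb
short film: 19.180 Mbps × 1225 s = 23495.5 Mb
Total: 240822.1 Mb = 30102.8 MB.
= 30.10 GB.

30.10 GB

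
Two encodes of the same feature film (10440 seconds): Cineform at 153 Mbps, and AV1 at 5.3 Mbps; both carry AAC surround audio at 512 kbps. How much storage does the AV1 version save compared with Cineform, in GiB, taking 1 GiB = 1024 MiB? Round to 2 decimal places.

179.51 GiB

Audio: 512 kbps = 0.512 Mbps.
Cineform: 153.512 Mbps × 10440 s = 1602665.3 Mb = 186.575 GiB.
AV1: 5.812 Mbps × 10440 s = 60677.3 Mb = 7.064 GiB.
Saving: 186.575 − 7.064 = 179.511 GiB.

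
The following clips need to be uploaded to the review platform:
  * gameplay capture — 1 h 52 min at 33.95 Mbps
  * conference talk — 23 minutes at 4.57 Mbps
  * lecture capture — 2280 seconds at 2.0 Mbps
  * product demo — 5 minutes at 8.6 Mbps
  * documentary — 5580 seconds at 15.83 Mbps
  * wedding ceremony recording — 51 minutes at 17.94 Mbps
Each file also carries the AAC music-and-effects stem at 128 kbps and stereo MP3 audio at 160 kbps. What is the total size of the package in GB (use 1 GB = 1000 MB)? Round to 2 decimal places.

48.80 GB

Audio total: 128 + 160 = 288 kbps = 0.288 Mbps.
gameplay capture: 34.238 Mbps × 6720 s = 230079.4 Mb
conference talk: 4.858 Mbps × 1380 s = 6704.0 Mb
lecture capture: 2.288 Mbps × 2280 s = 5216.6 Mb
product demo: 8.888 Mbps × 300 s = 2666.4 Mb
documentary: 16.118 Mbps × 5580 s = 89938.4 Mb
wedding ceremony recording: 18.228 Mbps × 3060 s = 55777.7 Mb
Total: 390382.6 Mb = 48797.8 MB.
= 48.80 GB.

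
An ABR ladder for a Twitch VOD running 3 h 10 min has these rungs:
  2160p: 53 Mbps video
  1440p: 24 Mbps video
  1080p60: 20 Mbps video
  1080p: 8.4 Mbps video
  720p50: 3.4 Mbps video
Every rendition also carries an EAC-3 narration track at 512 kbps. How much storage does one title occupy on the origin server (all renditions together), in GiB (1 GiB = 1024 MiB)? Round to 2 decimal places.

3 h 10 min = 190 min = 11400 s
Audio: 512 kbps = 0.512 Mbps.
Sum of rendition bitrates: (53+0.512) + (24+0.512) + (20+0.512) + (8.4+0.512) + (3.4+0.512) = 111.360 Mbps.
× 11400 s = 1,269,504 Mb = 158,688 MB = 147.8 GiB.

147.79 GiB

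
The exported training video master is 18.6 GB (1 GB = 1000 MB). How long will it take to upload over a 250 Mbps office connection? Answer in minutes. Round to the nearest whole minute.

File: 18.6 GB = 148800.0 Mb.
At 250 Mbps: 148800.0 / 250 = 595.2 s ≈ 9.92 minutes.

10 minutes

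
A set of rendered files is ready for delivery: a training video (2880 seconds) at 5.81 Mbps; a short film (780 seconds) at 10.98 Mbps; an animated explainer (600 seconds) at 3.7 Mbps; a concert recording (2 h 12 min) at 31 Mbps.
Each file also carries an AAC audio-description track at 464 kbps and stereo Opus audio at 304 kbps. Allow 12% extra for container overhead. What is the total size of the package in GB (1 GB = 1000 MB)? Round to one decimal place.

39.5 GB

Audio total: 464 + 304 = 768 kbps = 0.768 Mbps.
training video: 6.578 Mbps × 2880 s × 1.12 = 21218.0 Mb
short film: 11.748 Mbps × 780 s × 1.12 = 10263.1 Mb
animated explainer: 4.468 Mbps × 600 s × 1.12 = 3002.5 Mb
concert recording: 31.768 Mbps × 7920 s × 1.12 = 281794.9 Mb
Total: 316278.4 Mb = 39534.8 MB.
= 39.53 GB.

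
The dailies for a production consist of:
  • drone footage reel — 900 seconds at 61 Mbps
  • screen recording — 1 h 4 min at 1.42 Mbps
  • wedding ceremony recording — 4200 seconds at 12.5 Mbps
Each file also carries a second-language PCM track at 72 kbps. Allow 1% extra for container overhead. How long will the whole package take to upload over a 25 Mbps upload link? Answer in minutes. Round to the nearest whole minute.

Audio: 72 kbps = 0.072 Mbps.
drone footage reel: 61.072 Mbps × 900 s × 1.01 = 55514.4 Mb
screen recording: 1.492 Mbps × 3840 s × 1.01 = 5786.6 Mb
wedding ceremony recording: 12.572 Mbps × 4200 s × 1.01 = 53330.4 Mb
Total: 114631.4 Mb = 14328.9 MB.
At 25 Mbps: 114631.4 / 25 = 4585 s ≈ 76.4 minutes.

76 minutes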